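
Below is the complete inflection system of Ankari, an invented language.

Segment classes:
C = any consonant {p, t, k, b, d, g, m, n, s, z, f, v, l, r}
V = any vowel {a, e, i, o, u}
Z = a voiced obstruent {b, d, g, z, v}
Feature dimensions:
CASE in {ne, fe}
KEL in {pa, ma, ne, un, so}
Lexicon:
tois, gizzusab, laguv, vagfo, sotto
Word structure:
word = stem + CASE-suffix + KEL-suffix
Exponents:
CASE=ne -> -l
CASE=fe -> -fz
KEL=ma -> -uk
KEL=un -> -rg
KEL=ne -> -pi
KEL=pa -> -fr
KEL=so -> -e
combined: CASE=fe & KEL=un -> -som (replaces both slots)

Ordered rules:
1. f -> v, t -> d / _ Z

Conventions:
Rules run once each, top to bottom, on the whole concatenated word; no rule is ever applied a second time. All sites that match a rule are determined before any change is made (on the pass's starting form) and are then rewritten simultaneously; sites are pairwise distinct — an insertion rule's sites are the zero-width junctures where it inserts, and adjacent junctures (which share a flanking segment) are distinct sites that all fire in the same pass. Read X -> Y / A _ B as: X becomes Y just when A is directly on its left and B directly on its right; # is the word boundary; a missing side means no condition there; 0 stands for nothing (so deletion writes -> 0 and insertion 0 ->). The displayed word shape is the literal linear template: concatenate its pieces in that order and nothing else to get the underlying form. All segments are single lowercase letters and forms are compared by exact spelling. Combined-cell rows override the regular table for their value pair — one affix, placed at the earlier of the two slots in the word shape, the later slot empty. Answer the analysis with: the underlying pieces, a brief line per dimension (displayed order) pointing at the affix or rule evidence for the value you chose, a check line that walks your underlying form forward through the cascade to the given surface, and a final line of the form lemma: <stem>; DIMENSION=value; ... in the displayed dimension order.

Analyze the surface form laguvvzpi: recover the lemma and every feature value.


underlying: laguv-fz-pi
CASE=fe - signalled by the affix -fz
KEL=ne - signalled by the affix -pi
check: laguvfzpi -> laguvvzpi
lemma: laguv; CASE=fe; KEL=ne


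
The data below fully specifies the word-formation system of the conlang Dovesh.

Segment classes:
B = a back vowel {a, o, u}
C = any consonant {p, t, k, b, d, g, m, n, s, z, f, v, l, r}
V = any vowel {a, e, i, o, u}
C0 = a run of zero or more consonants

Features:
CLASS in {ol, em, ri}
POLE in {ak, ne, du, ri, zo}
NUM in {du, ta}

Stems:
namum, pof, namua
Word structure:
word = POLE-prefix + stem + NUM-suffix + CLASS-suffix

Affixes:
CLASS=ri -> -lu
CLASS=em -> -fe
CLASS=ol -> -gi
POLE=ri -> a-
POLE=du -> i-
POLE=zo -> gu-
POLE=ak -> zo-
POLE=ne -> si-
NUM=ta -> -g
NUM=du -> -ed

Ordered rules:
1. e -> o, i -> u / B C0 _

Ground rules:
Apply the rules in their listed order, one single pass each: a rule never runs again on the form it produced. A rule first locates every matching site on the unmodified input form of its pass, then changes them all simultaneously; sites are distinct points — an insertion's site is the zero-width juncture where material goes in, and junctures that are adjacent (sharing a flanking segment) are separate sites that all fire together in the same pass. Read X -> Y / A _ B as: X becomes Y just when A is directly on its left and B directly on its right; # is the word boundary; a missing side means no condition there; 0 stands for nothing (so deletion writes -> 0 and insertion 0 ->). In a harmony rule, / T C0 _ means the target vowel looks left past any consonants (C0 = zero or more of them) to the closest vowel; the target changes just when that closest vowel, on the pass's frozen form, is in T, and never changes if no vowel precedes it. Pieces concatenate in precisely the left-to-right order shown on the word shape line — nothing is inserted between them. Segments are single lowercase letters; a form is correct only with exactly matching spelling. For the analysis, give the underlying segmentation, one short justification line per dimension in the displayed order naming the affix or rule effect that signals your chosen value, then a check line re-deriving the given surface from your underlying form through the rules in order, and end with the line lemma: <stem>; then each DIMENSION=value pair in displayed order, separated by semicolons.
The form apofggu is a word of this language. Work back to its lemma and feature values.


underlying: a-pof-g-gi
CLASS=ol - signalled by the affix -gi
POLE=ri - signalled by the affix a-
NUM=ta - signalled by the affix -g
check: apofggi -> apofggu
lemma: pof; CLASS=ol; POLE=ri; NUM=ta


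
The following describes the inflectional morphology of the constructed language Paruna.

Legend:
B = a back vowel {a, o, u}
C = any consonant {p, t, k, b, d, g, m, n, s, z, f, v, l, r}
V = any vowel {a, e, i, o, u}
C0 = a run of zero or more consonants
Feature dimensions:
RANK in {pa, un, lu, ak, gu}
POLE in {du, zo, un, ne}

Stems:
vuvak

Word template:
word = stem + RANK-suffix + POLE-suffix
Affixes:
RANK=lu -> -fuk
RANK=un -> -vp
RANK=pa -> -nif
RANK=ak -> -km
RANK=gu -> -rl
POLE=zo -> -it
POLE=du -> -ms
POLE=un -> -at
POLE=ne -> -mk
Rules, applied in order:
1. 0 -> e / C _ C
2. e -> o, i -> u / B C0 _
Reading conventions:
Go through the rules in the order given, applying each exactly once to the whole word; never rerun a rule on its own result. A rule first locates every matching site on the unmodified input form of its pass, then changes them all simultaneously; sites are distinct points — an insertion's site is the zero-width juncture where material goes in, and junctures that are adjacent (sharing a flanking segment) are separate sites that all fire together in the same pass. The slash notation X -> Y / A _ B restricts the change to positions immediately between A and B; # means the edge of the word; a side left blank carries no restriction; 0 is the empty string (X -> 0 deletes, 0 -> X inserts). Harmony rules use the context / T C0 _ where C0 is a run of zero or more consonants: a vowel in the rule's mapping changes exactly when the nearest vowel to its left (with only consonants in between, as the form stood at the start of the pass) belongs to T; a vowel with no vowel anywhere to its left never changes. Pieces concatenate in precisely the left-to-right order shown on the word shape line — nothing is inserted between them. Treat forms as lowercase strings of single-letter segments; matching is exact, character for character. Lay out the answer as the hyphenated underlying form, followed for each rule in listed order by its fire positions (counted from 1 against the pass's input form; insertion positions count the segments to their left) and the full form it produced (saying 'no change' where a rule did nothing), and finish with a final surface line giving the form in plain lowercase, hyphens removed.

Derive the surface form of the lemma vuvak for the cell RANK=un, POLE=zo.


underlying: vuvak-vp-it
1. 0 -> e / C _ C: inserts after position(s) 5, 6: vuvakevepit
2. e -> o, i -> u / B C0 _: fires at position(s) 6: vuvakovepit
surface: vuvakovepit


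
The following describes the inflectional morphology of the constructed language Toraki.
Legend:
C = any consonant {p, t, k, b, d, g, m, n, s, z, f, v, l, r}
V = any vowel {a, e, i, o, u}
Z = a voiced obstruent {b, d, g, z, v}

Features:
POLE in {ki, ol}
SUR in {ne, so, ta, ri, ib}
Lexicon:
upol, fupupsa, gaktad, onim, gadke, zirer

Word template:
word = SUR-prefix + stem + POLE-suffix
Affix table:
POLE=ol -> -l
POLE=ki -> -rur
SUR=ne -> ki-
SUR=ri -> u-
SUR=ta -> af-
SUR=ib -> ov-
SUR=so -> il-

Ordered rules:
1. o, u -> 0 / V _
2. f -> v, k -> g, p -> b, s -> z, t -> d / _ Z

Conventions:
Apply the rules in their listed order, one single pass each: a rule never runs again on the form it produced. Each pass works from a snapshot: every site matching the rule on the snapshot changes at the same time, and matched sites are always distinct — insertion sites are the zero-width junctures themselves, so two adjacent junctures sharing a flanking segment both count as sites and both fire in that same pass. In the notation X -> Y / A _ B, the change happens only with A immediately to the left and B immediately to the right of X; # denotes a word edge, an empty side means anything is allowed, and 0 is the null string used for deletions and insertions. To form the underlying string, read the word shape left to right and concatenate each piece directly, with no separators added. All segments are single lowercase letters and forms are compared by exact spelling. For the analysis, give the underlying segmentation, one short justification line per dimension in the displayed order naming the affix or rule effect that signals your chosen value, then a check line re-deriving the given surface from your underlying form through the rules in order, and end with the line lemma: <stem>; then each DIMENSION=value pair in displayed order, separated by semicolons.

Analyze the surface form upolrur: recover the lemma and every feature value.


underlying: u-upol-rur
POLE=ki - signalled by the affix -rur
SUR=ri - signalled by the affix u-
check: uupolrur -> upolrur -> upolrur
lemma: upol; POLE=ki; SUR=ri


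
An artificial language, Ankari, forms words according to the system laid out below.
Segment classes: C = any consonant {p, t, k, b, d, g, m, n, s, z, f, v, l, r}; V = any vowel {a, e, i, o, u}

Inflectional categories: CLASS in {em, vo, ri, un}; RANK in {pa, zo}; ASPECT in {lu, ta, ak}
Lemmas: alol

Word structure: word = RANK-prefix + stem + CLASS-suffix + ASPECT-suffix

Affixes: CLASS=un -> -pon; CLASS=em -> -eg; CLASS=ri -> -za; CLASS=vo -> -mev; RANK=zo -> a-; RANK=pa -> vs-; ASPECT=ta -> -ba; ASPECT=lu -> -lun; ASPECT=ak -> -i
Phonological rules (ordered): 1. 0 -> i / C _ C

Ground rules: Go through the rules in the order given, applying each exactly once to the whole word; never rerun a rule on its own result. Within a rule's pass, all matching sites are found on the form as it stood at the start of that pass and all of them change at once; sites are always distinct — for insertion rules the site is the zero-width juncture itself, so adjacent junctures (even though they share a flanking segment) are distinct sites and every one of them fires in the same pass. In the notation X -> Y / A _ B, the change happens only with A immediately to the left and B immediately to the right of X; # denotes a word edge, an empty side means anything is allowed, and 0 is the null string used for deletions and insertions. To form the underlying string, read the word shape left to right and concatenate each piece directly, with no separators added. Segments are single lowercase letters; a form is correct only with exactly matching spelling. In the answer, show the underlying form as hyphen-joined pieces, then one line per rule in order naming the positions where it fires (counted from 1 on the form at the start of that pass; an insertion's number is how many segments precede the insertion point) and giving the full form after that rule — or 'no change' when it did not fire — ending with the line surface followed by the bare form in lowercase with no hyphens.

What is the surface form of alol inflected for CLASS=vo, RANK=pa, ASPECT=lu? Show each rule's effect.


underlying: vs-alol-mev-lun
1. 0 -> i / C _ C: inserts after position(s) 1, 6, 9: visalolimevilun
surface: visalolimevilun


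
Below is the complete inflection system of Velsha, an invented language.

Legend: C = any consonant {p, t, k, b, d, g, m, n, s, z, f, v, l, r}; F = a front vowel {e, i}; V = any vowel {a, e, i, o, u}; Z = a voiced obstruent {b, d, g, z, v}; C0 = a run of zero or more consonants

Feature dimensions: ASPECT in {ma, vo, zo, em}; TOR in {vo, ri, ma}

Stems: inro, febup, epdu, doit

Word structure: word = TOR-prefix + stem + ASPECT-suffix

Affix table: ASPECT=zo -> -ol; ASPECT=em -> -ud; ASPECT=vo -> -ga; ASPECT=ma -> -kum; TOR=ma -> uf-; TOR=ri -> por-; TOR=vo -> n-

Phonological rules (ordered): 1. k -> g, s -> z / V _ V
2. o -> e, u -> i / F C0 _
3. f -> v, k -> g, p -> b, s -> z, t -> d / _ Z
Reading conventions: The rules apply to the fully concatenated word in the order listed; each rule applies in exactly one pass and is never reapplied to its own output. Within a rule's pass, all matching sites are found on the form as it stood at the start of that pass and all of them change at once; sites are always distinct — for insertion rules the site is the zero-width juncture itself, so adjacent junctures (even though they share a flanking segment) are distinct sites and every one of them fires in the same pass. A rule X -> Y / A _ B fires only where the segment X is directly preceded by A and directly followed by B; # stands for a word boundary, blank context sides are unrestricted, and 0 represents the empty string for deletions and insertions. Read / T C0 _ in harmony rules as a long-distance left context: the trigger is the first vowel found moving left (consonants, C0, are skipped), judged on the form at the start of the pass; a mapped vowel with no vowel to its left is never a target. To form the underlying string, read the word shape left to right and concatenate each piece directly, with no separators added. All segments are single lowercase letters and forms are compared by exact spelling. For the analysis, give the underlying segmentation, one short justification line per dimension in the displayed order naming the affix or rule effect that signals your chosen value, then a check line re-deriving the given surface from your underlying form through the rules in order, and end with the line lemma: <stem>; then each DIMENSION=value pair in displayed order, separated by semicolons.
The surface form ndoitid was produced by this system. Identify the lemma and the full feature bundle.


underlying: n-doit-ud
ASPECT=em - signalled by the affix -ud
TOR=vo - signalled by the affix n-
check: ndoitud -> ndoitud -> ndoitid -> ndoitid
lemma: doit; ASPECT=em; TOR=vo


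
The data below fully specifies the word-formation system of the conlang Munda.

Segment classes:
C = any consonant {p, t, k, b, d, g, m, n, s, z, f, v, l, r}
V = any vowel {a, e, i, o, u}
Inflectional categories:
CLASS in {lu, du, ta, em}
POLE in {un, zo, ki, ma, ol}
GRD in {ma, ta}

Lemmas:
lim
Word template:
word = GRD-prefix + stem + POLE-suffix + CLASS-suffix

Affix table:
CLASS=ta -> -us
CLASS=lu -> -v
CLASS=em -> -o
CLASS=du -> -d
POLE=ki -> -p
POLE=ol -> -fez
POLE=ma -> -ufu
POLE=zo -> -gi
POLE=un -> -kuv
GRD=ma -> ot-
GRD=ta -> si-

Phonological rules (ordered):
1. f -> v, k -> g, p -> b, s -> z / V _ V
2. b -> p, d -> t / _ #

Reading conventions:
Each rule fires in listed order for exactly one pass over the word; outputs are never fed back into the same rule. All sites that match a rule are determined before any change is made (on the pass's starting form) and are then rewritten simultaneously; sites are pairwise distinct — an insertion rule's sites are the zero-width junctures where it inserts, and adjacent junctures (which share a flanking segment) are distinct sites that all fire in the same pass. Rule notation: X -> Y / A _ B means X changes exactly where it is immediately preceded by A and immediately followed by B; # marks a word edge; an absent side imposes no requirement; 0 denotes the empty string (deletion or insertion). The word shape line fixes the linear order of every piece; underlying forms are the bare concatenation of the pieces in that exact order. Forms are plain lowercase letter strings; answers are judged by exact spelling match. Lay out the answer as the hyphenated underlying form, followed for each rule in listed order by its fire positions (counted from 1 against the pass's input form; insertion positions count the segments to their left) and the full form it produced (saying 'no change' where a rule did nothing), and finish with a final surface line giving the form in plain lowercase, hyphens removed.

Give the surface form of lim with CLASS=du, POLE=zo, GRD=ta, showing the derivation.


underlying: si-lim-gi-d
1. f -> v, k -> g, p -> b, s -> z / V _ V: no change
2. b -> p, d -> t / _ #: fires at position(s) 8: silimgit
surface: silimgit


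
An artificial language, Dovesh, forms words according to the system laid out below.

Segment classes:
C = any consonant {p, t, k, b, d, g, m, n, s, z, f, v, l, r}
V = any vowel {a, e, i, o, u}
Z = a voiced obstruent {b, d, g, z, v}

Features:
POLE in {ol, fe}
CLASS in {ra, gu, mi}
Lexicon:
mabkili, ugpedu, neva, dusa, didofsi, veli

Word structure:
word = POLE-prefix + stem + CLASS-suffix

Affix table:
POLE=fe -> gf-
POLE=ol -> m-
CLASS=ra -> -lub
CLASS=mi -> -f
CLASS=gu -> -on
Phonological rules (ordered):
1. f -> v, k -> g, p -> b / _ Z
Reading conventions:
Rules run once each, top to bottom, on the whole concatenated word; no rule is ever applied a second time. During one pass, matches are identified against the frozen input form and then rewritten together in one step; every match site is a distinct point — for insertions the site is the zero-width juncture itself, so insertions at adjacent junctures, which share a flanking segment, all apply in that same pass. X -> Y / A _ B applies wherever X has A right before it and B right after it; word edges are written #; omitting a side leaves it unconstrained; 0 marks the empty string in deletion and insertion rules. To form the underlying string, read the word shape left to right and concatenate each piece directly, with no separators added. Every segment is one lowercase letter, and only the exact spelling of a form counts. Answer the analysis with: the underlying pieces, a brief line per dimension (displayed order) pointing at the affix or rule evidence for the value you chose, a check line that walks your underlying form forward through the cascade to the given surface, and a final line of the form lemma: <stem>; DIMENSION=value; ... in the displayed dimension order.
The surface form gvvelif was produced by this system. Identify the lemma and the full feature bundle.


underlying: gf-veli-f
POLE=fe - signalled by the affix gf-
CLASS=mi - signalled by the affix -f
check: gfvelif -> gvvelif
lemma: veli; POLE=fe; CLASS=mi


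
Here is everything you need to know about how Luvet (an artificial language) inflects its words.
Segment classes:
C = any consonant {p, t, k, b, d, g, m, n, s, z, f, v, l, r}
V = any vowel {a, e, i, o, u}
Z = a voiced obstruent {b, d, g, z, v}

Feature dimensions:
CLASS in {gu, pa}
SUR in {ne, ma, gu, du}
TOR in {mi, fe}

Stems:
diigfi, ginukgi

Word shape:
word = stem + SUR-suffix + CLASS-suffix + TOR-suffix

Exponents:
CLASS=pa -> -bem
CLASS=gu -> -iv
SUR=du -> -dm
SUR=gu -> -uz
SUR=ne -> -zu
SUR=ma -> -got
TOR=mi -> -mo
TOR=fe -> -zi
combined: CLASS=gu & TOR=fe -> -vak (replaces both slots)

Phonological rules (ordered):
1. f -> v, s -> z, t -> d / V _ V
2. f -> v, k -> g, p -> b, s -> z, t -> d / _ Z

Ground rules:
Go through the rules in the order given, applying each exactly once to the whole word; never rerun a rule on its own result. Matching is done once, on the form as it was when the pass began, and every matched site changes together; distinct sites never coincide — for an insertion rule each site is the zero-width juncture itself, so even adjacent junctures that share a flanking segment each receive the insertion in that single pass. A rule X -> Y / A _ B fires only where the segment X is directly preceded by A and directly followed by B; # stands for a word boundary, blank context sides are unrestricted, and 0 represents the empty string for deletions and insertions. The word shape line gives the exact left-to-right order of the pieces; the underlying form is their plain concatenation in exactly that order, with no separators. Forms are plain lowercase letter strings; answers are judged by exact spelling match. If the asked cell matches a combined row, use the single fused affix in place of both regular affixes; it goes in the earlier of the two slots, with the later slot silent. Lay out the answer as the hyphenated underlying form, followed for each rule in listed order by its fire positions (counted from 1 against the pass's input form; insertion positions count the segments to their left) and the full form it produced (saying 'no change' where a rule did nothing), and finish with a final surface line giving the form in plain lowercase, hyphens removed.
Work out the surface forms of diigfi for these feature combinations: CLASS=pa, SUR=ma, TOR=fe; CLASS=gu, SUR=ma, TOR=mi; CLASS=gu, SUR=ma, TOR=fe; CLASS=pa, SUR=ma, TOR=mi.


cell CLASS=pa, SUR=ma, TOR=fe:
underlying: diigfi-got-bem-zi
1. f -> v, s -> z, t -> d / V _ V: no change
2. f -> v, k -> g, p -> b, s -> z, t -> d / _ Z: fires at position(s) 9: diigfigodbemzi
surface: diigfigodbemzi

cell CLASS=gu, SUR=ma, TOR=mi:
underlying: diigfi-got-iv-mo
1. f -> v, s -> z, t -> d / V _ V: fires at position(s) 9: diigfigodivmo
2. f -> v, k -> g, p -> b, s -> z, t -> d / _ Z: no change
surface: diigfigodivmo

cell CLASS=gu, SUR=ma, TOR=fe:
underlying: diigfi-got-vak
1. f -> v, s -> z, t -> d / V _ V: no change
2. f -> v, k -> g, p -> b, s -> z, t -> d / _ Z: fires at position(s) 9: diigfigodvak
surface: diigfigodvak

cell CLASS=pa, SUR=ma, TOR=mi:
underlying: diigfi-got-bem-mo
1. f -> v, s -> z, t -> d / V _ V: no change
2. f -> v, k -> g, p -> b, s -> z, t -> d / _ Z: fires at position(s) 9: diigfigodbemmo
surface: diigfigodbemmo


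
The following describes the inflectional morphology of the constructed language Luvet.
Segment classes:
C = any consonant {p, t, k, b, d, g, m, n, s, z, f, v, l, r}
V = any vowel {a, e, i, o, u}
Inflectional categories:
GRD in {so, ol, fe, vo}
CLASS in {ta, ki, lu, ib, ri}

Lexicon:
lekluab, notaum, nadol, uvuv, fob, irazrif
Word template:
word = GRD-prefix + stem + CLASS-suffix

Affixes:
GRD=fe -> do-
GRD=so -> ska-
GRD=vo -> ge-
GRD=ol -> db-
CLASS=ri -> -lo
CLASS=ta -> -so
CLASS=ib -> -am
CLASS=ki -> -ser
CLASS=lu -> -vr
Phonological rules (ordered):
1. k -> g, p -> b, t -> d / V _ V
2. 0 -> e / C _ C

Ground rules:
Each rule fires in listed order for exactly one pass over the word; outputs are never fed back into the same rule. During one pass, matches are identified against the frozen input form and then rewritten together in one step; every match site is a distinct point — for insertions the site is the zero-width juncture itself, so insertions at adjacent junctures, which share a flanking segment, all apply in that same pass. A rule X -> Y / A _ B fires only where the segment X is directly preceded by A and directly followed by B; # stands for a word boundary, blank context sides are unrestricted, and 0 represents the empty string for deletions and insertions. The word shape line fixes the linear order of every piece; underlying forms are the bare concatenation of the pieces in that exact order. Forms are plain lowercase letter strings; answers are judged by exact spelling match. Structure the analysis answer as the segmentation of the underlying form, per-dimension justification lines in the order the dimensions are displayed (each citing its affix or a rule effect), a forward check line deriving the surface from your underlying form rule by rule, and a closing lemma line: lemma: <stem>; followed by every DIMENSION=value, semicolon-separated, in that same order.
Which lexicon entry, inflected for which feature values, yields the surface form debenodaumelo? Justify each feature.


underlying: db-notaum-lo
GRD=ol - signalled by the affix db-
CLASS=ri - signalled by the affix -lo
check: dbnotaumlo -> dbnodaumlo -> debenodaumelo
lemma: notaum; GRD=ol; CLASS=ri


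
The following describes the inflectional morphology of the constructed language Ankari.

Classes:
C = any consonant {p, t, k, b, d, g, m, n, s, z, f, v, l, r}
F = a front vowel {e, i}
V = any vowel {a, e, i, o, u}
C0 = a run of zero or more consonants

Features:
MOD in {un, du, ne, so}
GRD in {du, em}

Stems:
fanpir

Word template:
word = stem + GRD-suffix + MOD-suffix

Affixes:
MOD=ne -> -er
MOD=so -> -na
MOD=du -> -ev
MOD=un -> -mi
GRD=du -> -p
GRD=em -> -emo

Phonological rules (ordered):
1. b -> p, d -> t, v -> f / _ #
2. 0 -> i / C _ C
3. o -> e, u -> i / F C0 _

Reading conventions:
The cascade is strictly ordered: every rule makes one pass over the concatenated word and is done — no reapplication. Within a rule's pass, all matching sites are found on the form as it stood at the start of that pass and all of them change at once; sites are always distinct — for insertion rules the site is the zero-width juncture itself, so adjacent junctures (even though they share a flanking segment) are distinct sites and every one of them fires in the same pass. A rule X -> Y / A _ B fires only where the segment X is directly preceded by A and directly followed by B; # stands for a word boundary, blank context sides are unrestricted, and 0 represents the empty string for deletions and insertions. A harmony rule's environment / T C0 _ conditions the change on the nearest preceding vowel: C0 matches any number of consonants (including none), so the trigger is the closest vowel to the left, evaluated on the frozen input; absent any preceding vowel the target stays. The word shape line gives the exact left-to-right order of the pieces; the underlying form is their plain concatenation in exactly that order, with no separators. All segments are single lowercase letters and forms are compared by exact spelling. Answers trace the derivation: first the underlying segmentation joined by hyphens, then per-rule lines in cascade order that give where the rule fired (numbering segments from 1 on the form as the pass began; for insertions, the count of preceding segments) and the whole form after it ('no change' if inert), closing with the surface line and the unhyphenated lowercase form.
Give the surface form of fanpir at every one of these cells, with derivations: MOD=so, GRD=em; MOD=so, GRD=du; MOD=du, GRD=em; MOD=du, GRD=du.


cell MOD=so, GRD=em:
underlying: fanpir-emo-na
1. b -> p, d -> t, v -> f / _ #: no change
2. 0 -> i / C _ C: inserts after position(s) 3: fanipiremona
3. o -> e, u -> i / F C0 _: fires at position(s) 10: fanipiremena
surface: fanipiremena

cell MOD=so, GRD=du:
underlying: fanpir-p-na
1. b -> p, d -> t, v -> f / _ #: no change
2. 0 -> i / C _ C: inserts after position(s) 3, 6, 7: fanipiripina
3. o -> e, u -> i / F C0 _: no change
surface: fanipiripina

cell MOD=du, GRD=em:
underlying: fanpir-emo-ev
1. b -> p, d -> t, v -> f / _ #: fires at position(s) 11: fanpiremoef
2. 0 -> i / C _ C: inserts after position(s) 3: fanipiremoef
3. o -> e, u -> i / F C0 _: fires at position(s) 10: fanipiremeef
surface: fanipiremeef

cell MOD=du, GRD=du:
underlying: fanpir-p-ev
1. b -> p, d -> t, v -> f / _ #: fires at position(s) 9: fanpirpef
2. 0 -> i / C _ C: inserts after position(s) 3, 6: fanipiripef
3. o -> e, u -> i / F C0 _: no change
surface: fanipiripef


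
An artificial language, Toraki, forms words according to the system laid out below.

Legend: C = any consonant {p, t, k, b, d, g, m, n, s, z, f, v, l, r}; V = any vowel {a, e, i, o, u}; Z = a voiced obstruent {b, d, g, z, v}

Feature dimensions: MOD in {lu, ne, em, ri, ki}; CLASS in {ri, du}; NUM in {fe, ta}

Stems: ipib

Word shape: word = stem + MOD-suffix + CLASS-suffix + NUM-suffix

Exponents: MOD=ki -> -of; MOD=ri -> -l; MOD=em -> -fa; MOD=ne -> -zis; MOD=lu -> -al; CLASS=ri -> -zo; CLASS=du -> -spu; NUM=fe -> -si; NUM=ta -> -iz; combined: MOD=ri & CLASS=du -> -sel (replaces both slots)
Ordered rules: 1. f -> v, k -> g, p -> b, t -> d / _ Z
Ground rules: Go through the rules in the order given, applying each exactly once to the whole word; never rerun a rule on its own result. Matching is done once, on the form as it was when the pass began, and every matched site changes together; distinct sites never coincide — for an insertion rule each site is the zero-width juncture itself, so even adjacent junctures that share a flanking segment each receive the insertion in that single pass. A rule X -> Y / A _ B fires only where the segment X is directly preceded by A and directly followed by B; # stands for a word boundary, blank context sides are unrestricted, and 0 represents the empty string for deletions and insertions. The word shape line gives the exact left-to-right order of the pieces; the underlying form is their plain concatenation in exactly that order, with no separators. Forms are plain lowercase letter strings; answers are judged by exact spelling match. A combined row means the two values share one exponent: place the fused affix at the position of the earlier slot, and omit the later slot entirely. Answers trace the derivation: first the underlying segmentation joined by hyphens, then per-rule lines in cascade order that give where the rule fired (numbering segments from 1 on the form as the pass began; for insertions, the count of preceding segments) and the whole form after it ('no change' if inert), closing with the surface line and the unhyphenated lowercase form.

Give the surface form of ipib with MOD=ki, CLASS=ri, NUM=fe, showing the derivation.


underlying: ipib-of-zo-si
1. f -> v, k -> g, p -> b, t -> d / _ Z: fires at position(s) 6: ipibovzosi
surface: ipibovzosi


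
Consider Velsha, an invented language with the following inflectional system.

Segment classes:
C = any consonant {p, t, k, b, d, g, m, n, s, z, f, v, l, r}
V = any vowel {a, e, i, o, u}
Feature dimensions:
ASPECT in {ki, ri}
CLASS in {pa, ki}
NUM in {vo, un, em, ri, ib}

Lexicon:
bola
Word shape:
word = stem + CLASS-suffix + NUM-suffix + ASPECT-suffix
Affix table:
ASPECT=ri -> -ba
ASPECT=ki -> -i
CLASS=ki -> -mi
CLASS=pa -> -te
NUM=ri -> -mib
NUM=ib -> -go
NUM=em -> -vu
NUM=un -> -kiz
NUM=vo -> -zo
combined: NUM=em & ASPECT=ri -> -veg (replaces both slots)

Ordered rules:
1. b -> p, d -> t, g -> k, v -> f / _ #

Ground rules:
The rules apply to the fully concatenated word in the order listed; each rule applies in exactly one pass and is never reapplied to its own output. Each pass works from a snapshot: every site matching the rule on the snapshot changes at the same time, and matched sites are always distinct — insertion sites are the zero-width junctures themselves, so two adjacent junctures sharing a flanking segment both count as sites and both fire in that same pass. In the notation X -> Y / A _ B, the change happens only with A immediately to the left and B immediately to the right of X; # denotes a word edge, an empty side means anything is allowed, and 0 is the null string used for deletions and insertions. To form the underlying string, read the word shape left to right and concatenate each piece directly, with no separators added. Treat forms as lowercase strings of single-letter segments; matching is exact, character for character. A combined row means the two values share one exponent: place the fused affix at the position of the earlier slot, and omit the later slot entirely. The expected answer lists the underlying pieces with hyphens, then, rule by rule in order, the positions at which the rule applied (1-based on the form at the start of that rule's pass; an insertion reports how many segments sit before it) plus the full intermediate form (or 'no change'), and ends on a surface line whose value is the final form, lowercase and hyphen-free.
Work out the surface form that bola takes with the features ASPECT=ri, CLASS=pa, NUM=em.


underlying: bola-te-veg
1. b -> p, d -> t, g -> k, v -> f / _ #: fires at position(s) 9: bolatevek
surface: bolatevek


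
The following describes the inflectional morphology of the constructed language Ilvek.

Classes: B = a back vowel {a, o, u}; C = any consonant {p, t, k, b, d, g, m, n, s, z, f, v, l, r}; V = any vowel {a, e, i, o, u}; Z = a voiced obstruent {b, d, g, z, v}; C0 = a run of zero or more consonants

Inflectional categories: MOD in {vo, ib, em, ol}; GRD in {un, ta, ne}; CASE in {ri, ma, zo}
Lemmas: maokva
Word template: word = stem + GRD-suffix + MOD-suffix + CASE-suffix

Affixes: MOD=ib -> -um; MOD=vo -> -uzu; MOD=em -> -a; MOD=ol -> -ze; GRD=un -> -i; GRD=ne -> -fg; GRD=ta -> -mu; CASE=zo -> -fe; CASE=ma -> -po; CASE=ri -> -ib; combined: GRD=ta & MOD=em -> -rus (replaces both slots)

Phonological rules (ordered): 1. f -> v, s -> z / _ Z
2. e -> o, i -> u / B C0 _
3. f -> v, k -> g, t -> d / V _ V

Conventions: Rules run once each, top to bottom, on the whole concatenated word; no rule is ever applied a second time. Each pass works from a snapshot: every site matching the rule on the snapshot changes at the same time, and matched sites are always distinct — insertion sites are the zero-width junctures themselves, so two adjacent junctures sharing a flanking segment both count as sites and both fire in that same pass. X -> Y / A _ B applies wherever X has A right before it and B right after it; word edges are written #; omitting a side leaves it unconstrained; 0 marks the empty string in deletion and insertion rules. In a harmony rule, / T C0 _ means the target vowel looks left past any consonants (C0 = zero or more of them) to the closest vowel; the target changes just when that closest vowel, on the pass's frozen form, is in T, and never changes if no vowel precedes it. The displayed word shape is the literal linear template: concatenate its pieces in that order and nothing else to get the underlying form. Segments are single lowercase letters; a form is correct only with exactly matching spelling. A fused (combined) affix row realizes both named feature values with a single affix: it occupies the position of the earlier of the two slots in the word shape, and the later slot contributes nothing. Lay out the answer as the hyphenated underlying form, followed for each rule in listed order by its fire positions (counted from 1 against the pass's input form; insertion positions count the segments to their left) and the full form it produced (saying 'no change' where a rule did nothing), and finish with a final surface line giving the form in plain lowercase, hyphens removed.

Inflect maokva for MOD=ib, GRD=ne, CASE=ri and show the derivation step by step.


underlying: maokva-fg-um-ib
1. f -> v, s -> z / _ Z: fires at position(s) 7: maokvavgumib
2. e -> o, i -> u / B C0 _: fires at position(s) 11: maokvavgumub
3. f -> v, k -> g, t -> d / V _ V: no change
surface: maokvavgumub


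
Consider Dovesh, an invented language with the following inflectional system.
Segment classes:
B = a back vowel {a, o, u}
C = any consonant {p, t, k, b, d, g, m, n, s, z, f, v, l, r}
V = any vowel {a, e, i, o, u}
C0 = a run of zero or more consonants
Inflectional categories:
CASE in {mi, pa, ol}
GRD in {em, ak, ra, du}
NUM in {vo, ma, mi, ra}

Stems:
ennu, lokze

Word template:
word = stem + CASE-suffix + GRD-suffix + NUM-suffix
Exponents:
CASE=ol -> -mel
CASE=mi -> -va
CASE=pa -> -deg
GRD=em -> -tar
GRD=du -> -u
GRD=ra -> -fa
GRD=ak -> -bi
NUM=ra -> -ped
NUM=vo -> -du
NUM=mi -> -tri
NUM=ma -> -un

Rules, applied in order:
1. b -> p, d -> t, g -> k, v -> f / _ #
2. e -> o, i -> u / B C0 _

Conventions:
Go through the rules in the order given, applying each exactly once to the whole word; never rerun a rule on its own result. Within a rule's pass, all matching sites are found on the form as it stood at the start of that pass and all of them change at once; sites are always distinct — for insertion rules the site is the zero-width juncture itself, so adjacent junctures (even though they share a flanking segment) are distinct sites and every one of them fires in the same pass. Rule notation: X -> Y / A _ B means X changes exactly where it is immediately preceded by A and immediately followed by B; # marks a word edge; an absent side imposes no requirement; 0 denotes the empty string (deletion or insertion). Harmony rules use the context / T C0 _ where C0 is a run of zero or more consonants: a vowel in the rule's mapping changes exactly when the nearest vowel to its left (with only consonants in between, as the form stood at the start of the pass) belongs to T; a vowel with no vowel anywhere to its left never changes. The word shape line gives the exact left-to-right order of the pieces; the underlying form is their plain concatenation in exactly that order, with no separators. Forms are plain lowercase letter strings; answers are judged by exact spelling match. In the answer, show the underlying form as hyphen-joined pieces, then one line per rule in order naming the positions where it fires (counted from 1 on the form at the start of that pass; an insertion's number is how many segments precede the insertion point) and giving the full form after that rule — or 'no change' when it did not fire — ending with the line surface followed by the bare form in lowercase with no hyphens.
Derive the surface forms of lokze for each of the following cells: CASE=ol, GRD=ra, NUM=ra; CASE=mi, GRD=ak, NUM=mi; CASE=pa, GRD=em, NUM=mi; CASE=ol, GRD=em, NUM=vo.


cell CASE=ol, GRD=ra, NUM=ra:
underlying: lokze-mel-fa-ped
1. b -> p, d -> t, g -> k, v -> f / _ #: fires at position(s) 13: lokzemelfapet
2. e -> o, i -> u / B C0 _: fires at position(s) 5, 12: lokzomelfapot
surface: lokzomelfapot

cell CASE=mi, GRD=ak, NUM=mi:
underlying: lokze-va-bi-tri
1. b -> p, d -> t, g -> k, v -> f / _ #: no change
2. e -> o, i -> u / B C0 _: fires at position(s) 5, 9: lokzovabutri
surface: lokzovabutri

cell CASE=pa, GRD=em, NUM=mi:
underlying: lokze-deg-tar-tri
1. b -> p, d -> t, g -> k, v -> f / _ #: no change
2. e -> o, i -> u / B C0 _: fires at position(s) 5, 14: lokzodegtartru
surface: lokzodegtartru

cell CASE=ol, GRD=em, NUM=vo:
underlying: lokze-mel-tar-du
1. b -> p, d -> t, g -> k, v -> f / _ #: no change
2. e -> o, i -> u / B C0 _: fires at position(s) 5: lokzomeltardu
surface: lokzomeltardu


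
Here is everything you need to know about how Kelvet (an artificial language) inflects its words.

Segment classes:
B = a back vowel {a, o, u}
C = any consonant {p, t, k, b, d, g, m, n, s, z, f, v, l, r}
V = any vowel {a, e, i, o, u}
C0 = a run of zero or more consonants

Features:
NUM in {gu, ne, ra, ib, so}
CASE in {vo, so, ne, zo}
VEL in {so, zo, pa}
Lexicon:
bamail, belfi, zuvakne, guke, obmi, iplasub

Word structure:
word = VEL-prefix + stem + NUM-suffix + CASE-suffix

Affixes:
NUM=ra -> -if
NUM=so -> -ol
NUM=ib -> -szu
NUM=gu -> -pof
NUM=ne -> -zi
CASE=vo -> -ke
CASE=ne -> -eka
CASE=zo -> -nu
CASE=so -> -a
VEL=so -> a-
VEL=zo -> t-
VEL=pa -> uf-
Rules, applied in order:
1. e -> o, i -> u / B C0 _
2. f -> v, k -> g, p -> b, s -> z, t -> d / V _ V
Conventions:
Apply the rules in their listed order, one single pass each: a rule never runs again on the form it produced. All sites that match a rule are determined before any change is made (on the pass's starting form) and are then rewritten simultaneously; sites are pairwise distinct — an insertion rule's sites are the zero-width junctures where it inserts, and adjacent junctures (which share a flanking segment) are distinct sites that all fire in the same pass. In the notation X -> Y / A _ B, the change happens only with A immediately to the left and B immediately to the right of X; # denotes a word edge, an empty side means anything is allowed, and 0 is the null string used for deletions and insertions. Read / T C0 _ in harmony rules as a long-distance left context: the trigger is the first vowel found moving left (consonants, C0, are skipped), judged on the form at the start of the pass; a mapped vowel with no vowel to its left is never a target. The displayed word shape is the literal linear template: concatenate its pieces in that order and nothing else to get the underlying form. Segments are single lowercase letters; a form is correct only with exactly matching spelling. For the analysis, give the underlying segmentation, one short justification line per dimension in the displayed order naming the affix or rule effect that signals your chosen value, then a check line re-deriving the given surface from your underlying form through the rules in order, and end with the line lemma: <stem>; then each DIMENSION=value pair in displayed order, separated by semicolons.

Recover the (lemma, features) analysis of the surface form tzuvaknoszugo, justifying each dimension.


underlying: t-zuvakne-szu-ke
NUM=ib - signalled by the affix -szu
CASE=vo - signalled by the affix -ke
VEL=zo - signalled by the affix t-
check: tzuvakneszuke -> tzuvaknoszuko -> tzuvaknoszugo
lemma: zuvakne; NUM=ib; CASE=vo; VEL=zo
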